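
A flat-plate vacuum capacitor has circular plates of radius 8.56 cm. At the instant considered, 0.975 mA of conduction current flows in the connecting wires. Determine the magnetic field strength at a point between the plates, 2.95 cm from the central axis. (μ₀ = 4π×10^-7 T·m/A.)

7.85×10^-10 T

By continuity the displacement current in the gap matches the conduction current: I_d = 9.75×10^-4 A.
∮B·dl = μ₀ I_d,enc with I_d,enc = I_d r²/R² = 1.158×10^-4 A; so B = μ₀ I_d,enc/(2πr) = 7.85×10^-10 T.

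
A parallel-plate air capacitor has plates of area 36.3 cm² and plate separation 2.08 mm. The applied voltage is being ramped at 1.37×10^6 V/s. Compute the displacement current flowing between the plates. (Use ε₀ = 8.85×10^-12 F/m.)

2.12×10^-5 A

C = ε₀A/d = (8.85×10^-12)(3.63×10^-3)/(2.08×10^-3) = 1.544×10^-11 F.
I_d = C dV/dt = (1.544×10^-11)(1.37×10^6) = 2.12×10^-5 A.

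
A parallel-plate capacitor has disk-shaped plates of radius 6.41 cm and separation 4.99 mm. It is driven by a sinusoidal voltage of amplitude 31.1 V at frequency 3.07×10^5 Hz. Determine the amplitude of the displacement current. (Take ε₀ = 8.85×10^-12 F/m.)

The displacement current equals the conduction current C dV/dt, which peaks at C V₀ ω.
With C = ε₀A/d = (8.85×10^-12)(0.01291)/(4.99×10^-3) = 2.290×10^-11 F and ω = 2πf = 1.929×10^6 rad/s, I_d,max = (2.290×10^-11)(31.1)(1.929×10^6) = 1.37×10^-3 A.

1.37×10^-3 A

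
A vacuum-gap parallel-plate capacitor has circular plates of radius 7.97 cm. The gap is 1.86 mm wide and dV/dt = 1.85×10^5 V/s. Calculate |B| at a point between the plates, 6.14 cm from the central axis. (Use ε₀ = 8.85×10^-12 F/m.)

I_d = C dV/dt with C = ε₀πR²/d = 9.497×10^-11 F, so I_d = (9.497×10^-11)(1.85×10^5) = 1.757×10^-5 A.
For r < R the Ampère–Maxwell law gives B(2πr) = μ₀ I_d (r²/R²), so B = μ₀ I_d r/(2πR²) = (4π×10^-7)(1.757×10^-5)(0.0614)/(2π·0.0797²) = 3.40×10^-11 T.

3.40×10^-11 T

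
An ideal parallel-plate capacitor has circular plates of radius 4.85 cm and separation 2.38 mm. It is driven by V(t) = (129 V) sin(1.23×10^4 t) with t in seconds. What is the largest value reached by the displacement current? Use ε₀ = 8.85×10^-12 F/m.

4.36×10^-5 A

C = ε₀A/d = (8.85×10^-12)(7.390×10^-3)/(2.38×10^-3) = 2.748×10^-11 F; ω = 1.23×10^4 rad/s.
I_d = C dV/dt, so |I_d|_max = C V₀ ω = (2.748×10^-11)(129)(1.23×10^4) = 4.36×10^-5 A.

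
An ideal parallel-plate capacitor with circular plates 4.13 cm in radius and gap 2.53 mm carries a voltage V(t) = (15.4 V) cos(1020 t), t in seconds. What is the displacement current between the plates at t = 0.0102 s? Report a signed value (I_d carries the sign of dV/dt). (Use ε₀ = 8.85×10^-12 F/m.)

2.44×10^-7 A

dE/dt = (V₀ω/d)·−sin(ωt) with ωt = 10.404 rad: (15.4)(1020)(0.8301)/(2.53×10^-3) = 5.154×10^6 V/(m·s).
I_d = ε₀ A dE/dt = (8.85×10^-12)(5.359×10^-3)(5.154×10^6) = 2.44×10^-7 A.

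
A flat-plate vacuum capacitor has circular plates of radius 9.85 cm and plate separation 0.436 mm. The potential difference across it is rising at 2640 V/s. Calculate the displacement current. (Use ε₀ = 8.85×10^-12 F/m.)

1.63×10^-6 A

C = ε₀A/d = (8.85×10^-12)(0.03048)/(4.36×10^-4) = 6.187×10^-10 F.
I_d = C dV/dt = (6.187×10^-10)(2640) = 1.63×10^-6 A.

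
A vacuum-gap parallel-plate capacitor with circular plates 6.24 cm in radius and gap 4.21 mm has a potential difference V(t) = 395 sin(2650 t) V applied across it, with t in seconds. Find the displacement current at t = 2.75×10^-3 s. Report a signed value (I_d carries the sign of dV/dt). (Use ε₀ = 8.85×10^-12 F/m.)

dE/dt = (V₀ω/d)·cos(ωt) with ωt = 7.2875 rad: (395)(2650)(0.5367)/(4.21×10^-3) = 1.334×10^8 V/(m·s).
I_d = ε₀ A dE/dt = (8.85×10^-12)(0.01223)(1.334×10^8) = 1.44×10^-5 A.

1.44×10^-5 A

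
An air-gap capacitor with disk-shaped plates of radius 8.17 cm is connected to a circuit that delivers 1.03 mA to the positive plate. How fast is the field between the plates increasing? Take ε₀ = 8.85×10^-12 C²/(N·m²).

The displacement current between the plates equals the conduction current, I_d = 1.03 mA.
Since I_d = ε₀ A dE/dt, dE/dt = I_d/(ε₀A) = (1.03×10^-3)/((8.85×10^-12)(0.02097)) = 5.55×10^9 V/(m·s).

5.55×10^9 V/(m·s)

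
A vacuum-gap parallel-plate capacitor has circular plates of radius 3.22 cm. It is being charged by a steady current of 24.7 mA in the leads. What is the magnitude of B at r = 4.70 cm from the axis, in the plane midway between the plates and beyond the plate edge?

1.05×10^-7 T

By continuity the displacement current in the gap matches the conduction current: I_d = 0.0247 A.
Outside the plates the loop encloses all of I_d, so B·2πr = μ₀ I_d and B = 1.05×10^-7 T.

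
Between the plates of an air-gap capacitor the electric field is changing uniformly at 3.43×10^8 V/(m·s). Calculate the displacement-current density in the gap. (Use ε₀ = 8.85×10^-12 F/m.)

3.04×10^-3 A/m²

J_d = ε₀ ∂E/∂t, so J_d = 3.04×10^-3 A/m².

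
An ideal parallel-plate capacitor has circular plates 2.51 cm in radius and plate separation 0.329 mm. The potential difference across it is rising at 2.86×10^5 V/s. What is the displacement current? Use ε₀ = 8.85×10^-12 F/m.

1.52×10^-5 A

E = V/d so dE/dt = (dV/dt)/d = 8.693×10^8 V/(m·s), and I_d = ε₀ A dE/dt = (8.85×10^-12)(1.979×10^-3)(8.693×10^8) = 1.52×10^-5 A.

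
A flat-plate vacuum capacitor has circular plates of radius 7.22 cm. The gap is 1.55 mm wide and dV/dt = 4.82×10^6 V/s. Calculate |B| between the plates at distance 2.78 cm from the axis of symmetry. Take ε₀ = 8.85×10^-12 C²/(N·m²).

4.81×10^-10 T

I_d = C dV/dt with C = ε₀πR²/d = 9.352×10^-11 F, so I_d = (9.352×10^-11)(4.82×10^6) = 4.508×10^-4 A.
An Ampèrian loop of radius r encloses a fraction (r/R)² of I_d. Then B·2πr = μ₀ I_d (r/R)², giving B = μ₀ I_d r/(2πR²) = 4.81×10^-10 T.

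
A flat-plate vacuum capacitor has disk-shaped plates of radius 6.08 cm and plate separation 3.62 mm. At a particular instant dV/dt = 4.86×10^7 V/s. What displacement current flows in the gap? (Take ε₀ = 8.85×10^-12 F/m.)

C = ε₀A/d = (8.85×10^-12)(0.01161)/(3.62×10^-3) = 2.838×10^-11 F.
I_d = C dV/dt = (2.838×10^-11)(4.86×10^7) = 1.38×10^-3 A.

1.38×10^-3 A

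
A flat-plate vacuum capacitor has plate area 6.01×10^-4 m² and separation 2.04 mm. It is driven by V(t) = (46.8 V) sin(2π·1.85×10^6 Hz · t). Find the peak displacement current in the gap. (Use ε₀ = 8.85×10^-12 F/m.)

(dE/dt)_max = V₀ω/d = 2.666×10^11 V/(m·s); ω = 2πf = 1.162×10^7 rad/s.
I_d,max = ε₀ A (dE/dt)_max = (8.85×10^-12)(6.01×10^-4)(2.666×10^11) = 1.42×10^-3 A.

1.42×10^-3 A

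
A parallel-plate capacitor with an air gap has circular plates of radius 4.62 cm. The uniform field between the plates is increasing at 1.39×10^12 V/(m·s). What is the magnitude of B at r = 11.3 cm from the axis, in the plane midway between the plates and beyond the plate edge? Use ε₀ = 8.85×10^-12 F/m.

1.46×10^-7 T

Through the whole plate area (πR² = 6.706×10^-3 m²), I_d = ε₀ πR² dE/dt = 0.08249 A.
Outside the plates the loop encloses all of I_d, so B·2πr = μ₀ I_d and B = 1.46×10^-7 T.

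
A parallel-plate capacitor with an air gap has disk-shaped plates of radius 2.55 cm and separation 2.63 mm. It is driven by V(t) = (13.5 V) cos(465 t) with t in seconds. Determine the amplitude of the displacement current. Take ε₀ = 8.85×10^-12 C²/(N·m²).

4.32×10^-8 A

The displacement current equals the conduction current C dV/dt, which peaks at C V₀ ω.
With C = ε₀A/d = (8.85×10^-12)(2.043×10^-3)/(2.63×10^-3) = 6.875×10^-12 F and ω = 465 rad/s, I_d,max = (6.875×10^-12)(13.5)(465) = 4.32×10^-8 A.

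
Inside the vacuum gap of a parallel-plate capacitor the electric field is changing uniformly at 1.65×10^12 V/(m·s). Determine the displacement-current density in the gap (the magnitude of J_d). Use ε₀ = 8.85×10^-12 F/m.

The displacement-current density is ε₀ ∂E/∂t = (8.85×10^-12)(1.65×10^12) = 14.6 A/m².

14.6 A/m²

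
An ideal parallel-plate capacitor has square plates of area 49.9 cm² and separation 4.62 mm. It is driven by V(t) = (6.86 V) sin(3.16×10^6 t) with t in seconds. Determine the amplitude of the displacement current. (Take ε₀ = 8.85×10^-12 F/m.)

2.07×10^-4 A

(dE/dt)_max = V₀ω/d = 4.692×10^9 V/(m·s); ω = 3.16×10^6 rad/s.
I_d,max = ε₀ A (dE/dt)_max = (8.85×10^-12)(4.99×10^-3)(4.692×10^9) = 2.07×10^-4 A.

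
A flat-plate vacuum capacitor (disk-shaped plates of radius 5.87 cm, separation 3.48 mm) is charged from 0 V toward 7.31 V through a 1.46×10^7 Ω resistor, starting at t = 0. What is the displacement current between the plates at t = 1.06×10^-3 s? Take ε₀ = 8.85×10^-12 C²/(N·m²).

C = ε₀A/d = (8.85×10^-12)(0.01082)/(3.48×10^-3) = 2.752×10^-11 F, so τ = RC = 4.018×10^-4 s.
The conduction current is I(t) = (V₀/R) e^(−t/τ), and the displacement current between the plates equals it.
t/τ = 2.638; I_d = (7.31/1.46×10^7) · e^(−2.638) = (5.007×10^-7)(0.07150) = 3.58×10^-8 A.

3.58×10^-8 A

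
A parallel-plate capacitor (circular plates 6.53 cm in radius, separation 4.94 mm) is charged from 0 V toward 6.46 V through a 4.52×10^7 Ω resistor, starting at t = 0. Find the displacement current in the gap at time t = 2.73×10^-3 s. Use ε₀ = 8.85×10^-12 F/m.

C = ε₀A/d = (8.85×10^-12)(0.01340)/(4.94×10^-3) = 2.401×10^-11 F and τ = RC = 1.085×10^-3 s. I_d in the gap equals the RC charging current.
I_d(t) = (V₀/R) e^(−t/τ) = 1.429×10^-7 · e^(−2.516) = 1.15×10^-8 A.

1.15×10^-8 A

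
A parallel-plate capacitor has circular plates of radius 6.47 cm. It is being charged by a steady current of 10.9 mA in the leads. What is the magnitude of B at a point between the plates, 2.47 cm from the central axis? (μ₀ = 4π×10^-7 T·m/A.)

By continuity the displacement current in the gap matches the conduction current: I_d = 0.0109 A.
For r < R the Ampère–Maxwell law gives B(2πr) = μ₀ I_d (r²/R²), so B = μ₀ I_d r/(2πR²) = (4π×10^-7)(0.0109)(0.0247)/(2π·0.0647²) = 1.29×10^-8 T.

1.29×10^-8 T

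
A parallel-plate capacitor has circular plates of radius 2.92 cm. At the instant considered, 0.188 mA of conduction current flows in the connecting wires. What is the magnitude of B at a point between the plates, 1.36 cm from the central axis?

6.00×10^-10 T

By continuity the displacement current in the gap matches the conduction current: I_d = 1.88×10^-4 A.
For r < R the Ampère–Maxwell law gives B(2πr) = μ₀ I_d (r²/R²), so B = μ₀ I_d r/(2πR²) = (4π×10^-7)(1.88×10^-4)(0.0136)/(2π·0.0292²) = 6.00×10^-10 T.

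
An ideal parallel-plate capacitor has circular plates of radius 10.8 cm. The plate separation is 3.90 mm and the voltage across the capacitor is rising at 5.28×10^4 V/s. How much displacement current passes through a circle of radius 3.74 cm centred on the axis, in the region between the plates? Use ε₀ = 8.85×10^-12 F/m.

dE/dt = (dV/dt)/d = 1.354×10^7 V/(m·s); I_d = ε₀(πR²)(dE/dt) = (8.85×10^-12)(0.03664)(1.354×10^7) = 4.391×10^-6 A.
The field is uniform, so I_d,enc = I_d (r/R)² = (4.391×10^-6)(3.74/10.8)² = 5.27×10^-7 A.

5.27×10^-7 A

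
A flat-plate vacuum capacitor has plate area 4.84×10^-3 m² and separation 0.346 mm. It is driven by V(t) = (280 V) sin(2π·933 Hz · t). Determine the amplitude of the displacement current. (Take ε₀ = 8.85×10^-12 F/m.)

2.03×10^-4 A

(dE/dt)_max = V₀ω/d = 4.744×10^9 V/(m·s); ω = 2πf = 5862 rad/s.
I_d,max = ε₀ A (dE/dt)_max = (8.85×10^-12)(4.84×10^-3)(4.744×10^9) = 2.03×10^-4 A.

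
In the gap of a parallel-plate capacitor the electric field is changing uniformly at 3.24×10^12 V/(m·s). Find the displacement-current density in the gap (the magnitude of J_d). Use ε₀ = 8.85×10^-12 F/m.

28.7 A/m²

The displacement-current density is ε₀ ∂E/∂t = (8.85×10^-12)(3.24×10^12) = 28.7 A/m².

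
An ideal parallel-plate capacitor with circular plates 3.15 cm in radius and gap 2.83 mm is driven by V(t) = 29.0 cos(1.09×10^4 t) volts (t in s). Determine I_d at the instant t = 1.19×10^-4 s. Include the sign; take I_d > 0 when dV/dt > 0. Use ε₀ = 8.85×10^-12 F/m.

dE/dt = (V₀ω/d)·−sin(ωt) with ωt = 1.2971 rad: (29.0)(1.09×10^4)(-0.9628)/(2.83×10^-3) = -1.075×10^8 V/(m·s).
I_d = ε₀ A dE/dt = (8.85×10^-12)(3.117×10^-3)(-1.075×10^8) = -2.97×10^-6 A.

-2.97×10^-6 A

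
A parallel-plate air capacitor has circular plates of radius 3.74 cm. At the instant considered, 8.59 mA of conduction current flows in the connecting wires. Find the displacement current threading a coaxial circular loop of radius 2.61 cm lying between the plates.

4.18×10^-3 A

Between the plates the displacement current equals the wire current: I_d = 8.59 mA = 8.59×10^-3 A.
The field is uniform, so I_d,enc = I_d (r/R)² = (8.59×10^-3)(2.61/3.74)² = 4.18×10^-3 A.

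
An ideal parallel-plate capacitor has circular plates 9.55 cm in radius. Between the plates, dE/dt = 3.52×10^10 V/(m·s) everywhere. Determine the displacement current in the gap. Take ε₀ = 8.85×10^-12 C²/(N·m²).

8.93×10^-3 A

I_d = ε₀ A (dE/dt) = (8.85×10^-12)(0.02865 m²)(3.52×10^10) = 8.93×10^-3 A.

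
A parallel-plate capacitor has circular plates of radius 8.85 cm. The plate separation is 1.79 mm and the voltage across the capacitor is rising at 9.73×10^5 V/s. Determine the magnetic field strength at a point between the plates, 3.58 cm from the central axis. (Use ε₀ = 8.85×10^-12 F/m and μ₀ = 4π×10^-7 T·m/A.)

1.08×10^-10 T

I_d = C dV/dt with C = ε₀πR²/d = 1.217×10^-10 F, so I_d = (1.217×10^-10)(9.73×10^5) = 1.184×10^-4 A.
∮B·dl = μ₀ I_d,enc with I_d,enc = I_d r²/R² = 1.937×10^-5 A; so B = μ₀ I_d,enc/(2πr) = 1.08×10^-10 T.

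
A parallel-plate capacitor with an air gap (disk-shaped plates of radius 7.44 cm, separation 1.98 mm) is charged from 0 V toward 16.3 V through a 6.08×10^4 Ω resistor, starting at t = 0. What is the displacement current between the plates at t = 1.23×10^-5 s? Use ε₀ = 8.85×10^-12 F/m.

1.99×10^-5 A

C = ε₀A/d = (8.85×10^-12)(0.01739)/(1.98×10^-3) = 7.773×10^-11 F and τ = RC = 4.726×10^-6 s. I_d in the gap equals the RC charging current.
I_d(t) = (V₀/R) e^(−t/τ) = 2.681×10^-4 · e^(−2.603) = 1.99×10^-5 A.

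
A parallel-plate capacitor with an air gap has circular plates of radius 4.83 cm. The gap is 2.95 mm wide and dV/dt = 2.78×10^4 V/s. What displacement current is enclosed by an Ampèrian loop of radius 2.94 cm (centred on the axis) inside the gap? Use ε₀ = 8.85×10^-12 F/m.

dE/dt = (dV/dt)/d = 9.424×10^6 V/(m·s); I_d = ε₀(πR²)(dE/dt) = (8.85×10^-12)(7.329×10^-3)(9.424×10^6) = 6.113×10^-7 A.
Through an area πr² the displacement current is I_d·(πr²/πR²) = I_d (r/R)² = 2.26×10^-7 A.

2.26×10^-7 A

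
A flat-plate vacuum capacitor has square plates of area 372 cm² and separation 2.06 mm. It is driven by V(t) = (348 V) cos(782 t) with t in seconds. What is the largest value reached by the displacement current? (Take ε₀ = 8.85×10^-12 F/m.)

(dE/dt)_max = V₀ω/d = 1.321×10^8 V/(m·s); ω = 782 rad/s.
I_d,max = ε₀ A (dE/dt)_max = (8.85×10^-12)(0.0372)(1.321×10^8) = 4.35×10^-5 A.

4.35×10^-5 A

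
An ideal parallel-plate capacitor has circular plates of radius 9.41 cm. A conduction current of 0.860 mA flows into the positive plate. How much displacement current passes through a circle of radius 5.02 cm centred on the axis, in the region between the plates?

2.45×10^-4 A

No conduction current crosses the gap, so I_d there equals the 8.60×10^-4 A in the leads.
The field is uniform, so I_d,enc = I_d (r/R)² = (8.60×10^-4)(5.02/9.41)² = 2.45×10^-4 A.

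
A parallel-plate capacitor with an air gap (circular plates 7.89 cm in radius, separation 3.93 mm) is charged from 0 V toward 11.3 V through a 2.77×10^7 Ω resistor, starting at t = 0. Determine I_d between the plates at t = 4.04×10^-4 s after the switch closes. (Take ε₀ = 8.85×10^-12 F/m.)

2.93×10^-7 A

C = ε₀A/d = (8.85×10^-12)(0.01956)/(3.93×10^-3) = 4.405×10^-11 F, so τ = RC = 1.220×10^-3 s.
The conduction current is I(t) = (V₀/R) e^(−t/τ), and the displacement current between the plates equals it.
t/τ = 0.3311; I_d = (11.3/2.77×10^7) · e^(−0.3311) = (4.079×10^-7)(0.7181) = 2.93×10^-7 A.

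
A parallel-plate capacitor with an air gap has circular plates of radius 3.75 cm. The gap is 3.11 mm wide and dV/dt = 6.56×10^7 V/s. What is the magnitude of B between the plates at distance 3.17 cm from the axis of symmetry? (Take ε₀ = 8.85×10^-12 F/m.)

3.72×10^-9 T

I_d = C dV/dt with C = ε₀πR²/d = 1.257×10^-11 F, so I_d = (1.257×10^-11)(6.56×10^7) = 8.246×10^-4 A.
∮B·dl = μ₀ I_d,enc with I_d,enc = I_d r²/R² = 5.892×10^-4 A; so B = μ₀ I_d,enc/(2πr) = 3.72×10^-9 T.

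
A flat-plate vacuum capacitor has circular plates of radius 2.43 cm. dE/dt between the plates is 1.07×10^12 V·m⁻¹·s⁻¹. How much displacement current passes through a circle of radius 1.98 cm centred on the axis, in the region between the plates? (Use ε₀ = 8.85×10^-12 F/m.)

Total displacement current: I_d = ε₀(πR²)(dE/dt) = (8.85×10^-12)(1.855×10^-3)(1.07×10^12) = 0.01757 A.
The field is uniform, so I_d,enc = I_d (r/R)² = (0.01757)(1.98/2.43)² = 0.0117 A.

0.0117 A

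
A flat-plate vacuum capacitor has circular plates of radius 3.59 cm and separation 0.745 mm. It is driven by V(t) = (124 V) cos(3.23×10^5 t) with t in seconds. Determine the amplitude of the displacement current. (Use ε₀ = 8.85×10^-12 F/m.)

The displacement current equals the conduction current C dV/dt, which peaks at C V₀ ω.
With C = ε₀A/d = (8.85×10^-12)(4.049×10^-3)/(7.45×10^-4) = 4.810×10^-11 F and ω = 3.23×10^5 rad/s, I_d,max = (4.810×10^-11)(124)(3.23×10^5) = 1.93×10^-3 A.

1.93×10^-3 A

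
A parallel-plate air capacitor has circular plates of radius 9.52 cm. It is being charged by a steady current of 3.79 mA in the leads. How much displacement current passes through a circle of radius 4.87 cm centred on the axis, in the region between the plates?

No conduction current crosses the gap, so I_d there equals the 3.79×10^-3 A in the leads.
Since J_d is uniform, the enclosed fraction is (r/R)² = 0.2617, giving I_d,enc = 9.92×10^-4 A.

9.92×10^-4 A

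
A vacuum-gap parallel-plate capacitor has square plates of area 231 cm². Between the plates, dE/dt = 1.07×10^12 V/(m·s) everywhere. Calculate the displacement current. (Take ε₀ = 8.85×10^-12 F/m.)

The displacement current is ε₀ times dΦ_E/dt = ε₀ A dE/dt = (8.85×10^-12)(0.0231)(1.07×10^12) = 0.219 A.

0.219 A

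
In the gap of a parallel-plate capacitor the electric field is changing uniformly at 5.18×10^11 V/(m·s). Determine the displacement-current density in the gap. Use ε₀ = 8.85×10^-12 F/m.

The displacement-current density is ε₀ ∂E/∂t = (8.85×10^-12)(5.18×10^11) = 4.58 A/m².

4.58 A/m²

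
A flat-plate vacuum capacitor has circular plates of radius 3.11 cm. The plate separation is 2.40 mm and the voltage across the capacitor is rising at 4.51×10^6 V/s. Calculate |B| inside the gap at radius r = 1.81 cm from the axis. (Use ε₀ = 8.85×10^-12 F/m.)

dE/dt = (dV/dt)/d = 1.879×10^9 V/(m·s); I_d = ε₀(πR²)(dE/dt) = (8.85×10^-12)(3.039×10^-3)(1.879×10^9) = 5.054×10^-5 A.
For r < R the Ampère–Maxwell law gives B(2πr) = μ₀ I_d (r²/R²), so B = μ₀ I_d r/(2πR²) = (4π×10^-7)(5.054×10^-5)(0.0181)/(2π·0.0311²) = 1.89×10^-10 T.

1.89×10^-10 T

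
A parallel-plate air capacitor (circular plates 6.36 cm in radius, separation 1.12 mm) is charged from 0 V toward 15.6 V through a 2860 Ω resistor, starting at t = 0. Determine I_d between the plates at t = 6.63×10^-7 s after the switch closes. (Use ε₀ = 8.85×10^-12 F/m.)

With C = ε₀A/d = (8.85×10^-12)(0.01271)/(1.12×10^-3) = 1.004×10^-10 F, the time constant is τ = RC = 2.871×10^-7 s, so t/τ = 2.309 and e^(−t/τ) = 0.09936.
I_d = I_cond = (V₀/R) e^(−t/τ) = (5.455×10^-3)(0.09936) = 5.42×10^-4 A.

5.42×10^-4 A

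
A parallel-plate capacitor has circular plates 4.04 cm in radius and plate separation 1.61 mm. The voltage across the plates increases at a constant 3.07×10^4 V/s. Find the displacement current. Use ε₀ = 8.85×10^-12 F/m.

8.65×10^-7 A

The field between the plates is E = V/d, so dE/dt = (3.07×10^4)/(1.61×10^-3 m) = 1.907×10^7 V/(m·s).
I_d = ε₀ A (dE/dt) = (8.85×10^-12)(5.128×10^-3)(1.907×10^7) = 8.65×10^-7 A.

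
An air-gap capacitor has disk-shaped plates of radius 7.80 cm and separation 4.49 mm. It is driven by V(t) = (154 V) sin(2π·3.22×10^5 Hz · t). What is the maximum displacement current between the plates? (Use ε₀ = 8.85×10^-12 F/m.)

(dE/dt)_max = V₀ω/d = 6.939×10^10 V/(m·s); ω = 2πf = 2.023×10^6 rad/s.
I_d,max = ε₀ A (dE/dt)_max = (8.85×10^-12)(0.01911)(6.939×10^10) = 0.0117 A.

0.0117 A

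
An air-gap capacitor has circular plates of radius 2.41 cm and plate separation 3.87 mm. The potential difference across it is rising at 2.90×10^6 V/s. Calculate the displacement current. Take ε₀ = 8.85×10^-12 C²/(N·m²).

The field between the plates is E = V/d, so dE/dt = (2.90×10^6)/(3.87×10^-3 m) = 7.494×10^8 V/(m·s).
I_d = ε₀ A (dE/dt) = (8.85×10^-12)(1.825×10^-3)(7.494×10^8) = 1.21×10^-5 A.

1.21×10^-5 A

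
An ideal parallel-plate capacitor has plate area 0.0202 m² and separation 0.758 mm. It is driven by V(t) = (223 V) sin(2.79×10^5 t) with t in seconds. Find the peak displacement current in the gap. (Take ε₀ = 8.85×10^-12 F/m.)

0.0147 A

(dE/dt)_max = V₀ω/d = 8.208×10^10 V/(m·s); ω = 2.79×10^5 rad/s.
I_d,max = ε₀ A (dE/dt)_max = (8.85×10^-12)(0.0202)(8.208×10^10) = 0.0147 A.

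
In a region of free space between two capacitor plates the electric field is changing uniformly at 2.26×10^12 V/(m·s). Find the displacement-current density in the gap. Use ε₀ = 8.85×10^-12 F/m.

The displacement-current density is ε₀ ∂E/∂t = (8.85×10^-12)(2.26×10^12) = 20.0 A/m².

20.0 A/m²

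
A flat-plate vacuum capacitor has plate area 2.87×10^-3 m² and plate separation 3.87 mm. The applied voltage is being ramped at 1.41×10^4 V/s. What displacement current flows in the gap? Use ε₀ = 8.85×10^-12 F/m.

C = ε₀A/d = (8.85×10^-12)(2.87×10^-3)/(3.87×10^-3) = 6.563×10^-12 F.
I_d = C dV/dt = (6.563×10^-12)(1.41×10^4) = 9.25×10^-8 A.

9.25×10^-8 A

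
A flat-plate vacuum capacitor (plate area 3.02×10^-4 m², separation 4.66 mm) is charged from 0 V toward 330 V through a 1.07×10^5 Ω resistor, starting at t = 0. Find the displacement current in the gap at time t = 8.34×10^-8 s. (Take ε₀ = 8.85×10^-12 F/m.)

7.92×10^-4 A

With C = ε₀A/d = (8.85×10^-12)(3.02×10^-4)/(4.66×10^-3) = 5.735×10^-13 F, the time constant is τ = RC = 6.136×10^-8 s, so t/τ = 1.359 and e^(−t/τ) = 0.2569.
I_d = I_cond = (V₀/R) e^(−t/τ) = (3.084×10^-3)(0.2569) = 7.92×10^-4 A.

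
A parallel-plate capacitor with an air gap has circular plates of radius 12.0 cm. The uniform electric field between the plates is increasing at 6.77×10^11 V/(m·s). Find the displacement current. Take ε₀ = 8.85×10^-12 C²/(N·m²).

0.271 A

I_d = ε₀ A (dE/dt) = (8.85×10^-12)(0.04524 m²)(6.77×10^11) = 0.271 A.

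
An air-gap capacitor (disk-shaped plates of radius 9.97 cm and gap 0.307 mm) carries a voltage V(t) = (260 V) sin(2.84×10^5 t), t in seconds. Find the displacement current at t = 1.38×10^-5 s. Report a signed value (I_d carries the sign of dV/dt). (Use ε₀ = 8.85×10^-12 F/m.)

-0.0474 A

dV/dt = (260)(2.84×10^5)·cos(3.9192) = -5.262×10^7 V/s.
I_d = C dV/dt with C = ε₀A/d = (8.85×10^-12)(0.03123)/(3.07×10^-4) = 9.003×10^-10 F, so I_d = (9.003×10^-10)(-5.262×10^7) = -0.0474 A.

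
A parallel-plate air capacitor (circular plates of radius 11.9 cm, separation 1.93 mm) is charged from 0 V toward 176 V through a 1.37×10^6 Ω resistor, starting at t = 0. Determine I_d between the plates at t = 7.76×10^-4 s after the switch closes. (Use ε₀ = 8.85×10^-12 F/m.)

8.00×10^-6 A

With C = ε₀A/d = (8.85×10^-12)(0.04449)/(1.93×10^-3) = 2.040×10^-10 F, the time constant is τ = RC = 2.795×10^-4 s, so t/τ = 2.776 and e^(−t/τ) = 0.06229.
I_d = I_cond = (V₀/R) e^(−t/τ) = (1.285×10^-4)(0.06229) = 8.00×10^-6 A.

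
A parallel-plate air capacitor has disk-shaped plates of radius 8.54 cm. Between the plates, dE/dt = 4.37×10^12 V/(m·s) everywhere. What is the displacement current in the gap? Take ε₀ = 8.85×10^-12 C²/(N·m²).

0.886 A

I_d = ε₀ A (dE/dt) = (8.85×10^-12)(0.02291 m²)(4.37×10^12) = 0.886 A.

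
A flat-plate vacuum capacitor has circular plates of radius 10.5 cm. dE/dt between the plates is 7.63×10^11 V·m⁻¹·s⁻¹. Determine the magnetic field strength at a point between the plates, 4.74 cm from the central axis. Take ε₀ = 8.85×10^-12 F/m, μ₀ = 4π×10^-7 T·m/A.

Through the whole plate area (πR² = 0.03464 m²), I_d = ε₀ πR² dE/dt = 0.2339 A.
An Ampèrian loop of radius r encloses a fraction (r/R)² of I_d. Then B·2πr = μ₀ I_d (r/R)², giving B = μ₀ I_d r/(2πR²) = 2.01×10^-7 T.

2.01×10^-7 T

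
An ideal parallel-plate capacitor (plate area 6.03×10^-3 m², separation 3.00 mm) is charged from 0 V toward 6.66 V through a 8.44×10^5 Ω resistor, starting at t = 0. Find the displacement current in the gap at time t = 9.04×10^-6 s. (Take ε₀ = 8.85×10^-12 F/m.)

With C = ε₀A/d = (8.85×10^-12)(6.03×10^-3)/(3.00×10^-3) = 1.779×10^-11 F, the time constant is τ = RC = 1.501×10^-5 s, so t/τ = 0.6023 and e^(−t/τ) = 0.5476.
I_d = I_cond = (V₀/R) e^(−t/τ) = (7.891×10^-6)(0.5476) = 4.32×10^-6 A.

4.32×10^-6 A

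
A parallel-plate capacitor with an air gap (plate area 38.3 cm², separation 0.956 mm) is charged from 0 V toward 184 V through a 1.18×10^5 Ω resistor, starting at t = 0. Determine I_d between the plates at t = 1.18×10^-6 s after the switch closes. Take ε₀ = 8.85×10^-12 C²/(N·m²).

C = ε₀A/d = (8.85×10^-12)(3.83×10^-3)/(9.56×10^-4) = 3.546×10^-11 F and τ = RC = 4.184×10^-6 s. I_d in the gap equals the RC charging current.
I_d(t) = (V₀/R) e^(−t/τ) = 1.559×10^-3 · e^(−0.2820) = 1.18×10^-3 A.

1.18×10^-3 A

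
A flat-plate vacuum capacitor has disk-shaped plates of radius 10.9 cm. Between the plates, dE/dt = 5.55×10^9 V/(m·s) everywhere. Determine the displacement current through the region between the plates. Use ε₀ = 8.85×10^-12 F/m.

With a uniform field, Φ_E = EA, so I_d = ε₀ A dE/dt = 1.83×10^-3 A.

1.83×10^-3 A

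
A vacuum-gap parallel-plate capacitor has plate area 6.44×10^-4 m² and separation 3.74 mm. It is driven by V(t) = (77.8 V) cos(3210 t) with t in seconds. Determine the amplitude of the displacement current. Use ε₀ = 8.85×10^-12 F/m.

3.81×10^-7 A

C = ε₀A/d = (8.85×10^-12)(6.44×10^-4)/(3.74×10^-3) = 1.524×10^-12 F; ω = 3210 rad/s.
I_d = C dV/dt, so |I_d|_max = C V₀ ω = (1.524×10^-12)(77.8)(3210) = 3.81×10^-7 A.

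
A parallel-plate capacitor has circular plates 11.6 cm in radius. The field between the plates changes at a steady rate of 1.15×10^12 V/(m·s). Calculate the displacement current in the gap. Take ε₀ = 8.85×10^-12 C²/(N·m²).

With a uniform field, Φ_E = EA, so I_d = ε₀ A dE/dt = 0.430 A.

0.430 A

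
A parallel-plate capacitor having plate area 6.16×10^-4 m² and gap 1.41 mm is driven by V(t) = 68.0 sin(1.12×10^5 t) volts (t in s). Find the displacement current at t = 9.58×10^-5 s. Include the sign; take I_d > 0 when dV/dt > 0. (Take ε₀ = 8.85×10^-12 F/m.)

-7.74×10^-6 A

C = ε₀A/d = (8.85×10^-12)(6.16×10^-4)/(1.41×10^-3) = 3.866×10^-12 F. dV/dt = V₀ω·cos(ωt); at ωt = 10.7296 rad this factor is -0.2628.
I_d = C dV/dt = (3.866×10^-12)(68.0)(1.12×10^5)(-0.2628) = -7.74×10^-6 A.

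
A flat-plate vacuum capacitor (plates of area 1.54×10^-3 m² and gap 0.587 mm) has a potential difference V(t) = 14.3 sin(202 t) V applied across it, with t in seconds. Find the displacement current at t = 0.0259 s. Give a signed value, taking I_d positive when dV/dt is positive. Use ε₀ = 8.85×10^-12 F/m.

C = ε₀A/d = (8.85×10^-12)(1.54×10^-3)/(5.87×10^-4) = 2.322×10^-11 F. dV/dt = V₀ω·cos(ωt); at ωt = 5.2318 rad this factor is 0.4964.
I_d = C dV/dt = (2.322×10^-11)(14.3)(202)(0.4964) = 3.33×10^-8 A.

3.33×10^-8 A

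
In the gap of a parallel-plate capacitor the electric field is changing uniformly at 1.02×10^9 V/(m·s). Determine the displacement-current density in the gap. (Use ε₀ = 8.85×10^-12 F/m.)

J_d = ε₀ dE/dt = (8.85×10^-12)(1.02×10^9) = 9.03×10^-3 A/m².

9.03×10^-3 A/m²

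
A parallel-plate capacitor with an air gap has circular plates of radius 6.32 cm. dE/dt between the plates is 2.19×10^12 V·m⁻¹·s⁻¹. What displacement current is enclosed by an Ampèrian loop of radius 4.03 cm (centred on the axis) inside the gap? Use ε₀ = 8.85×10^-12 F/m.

0.0989 A

Total displacement current: I_d = ε₀(πR²)(dE/dt) = (8.85×10^-12)(0.01255)(2.19×10^12) = 0.2432 A.
The field is uniform, so I_d,enc = I_d (r/R)² = (0.2432)(4.03/6.32)² = 0.0989 A.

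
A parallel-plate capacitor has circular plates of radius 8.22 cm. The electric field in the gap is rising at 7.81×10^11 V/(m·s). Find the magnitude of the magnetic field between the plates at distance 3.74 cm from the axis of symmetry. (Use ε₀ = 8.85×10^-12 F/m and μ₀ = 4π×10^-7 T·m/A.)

Total displacement current: I_d = ε₀(πR²)(dE/dt) = (8.85×10^-12)(0.02123)(7.81×10^11) = 0.1467 A.
∮B·dl = μ₀ I_d,enc with I_d,enc = I_d r²/R² = 0.03037 A; so B = μ₀ I_d,enc/(2πr) = 1.62×10^-7 T.

1.62×10^-7 T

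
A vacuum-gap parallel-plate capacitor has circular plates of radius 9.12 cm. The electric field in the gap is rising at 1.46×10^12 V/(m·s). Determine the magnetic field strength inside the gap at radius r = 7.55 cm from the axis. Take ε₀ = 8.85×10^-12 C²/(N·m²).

6.13×10^-7 T

Through the whole plate area (πR² = 0.02613 m²), I_d = ε₀ πR² dE/dt = 0.3376 A.
An Ampèrian loop of radius r encloses a fraction (r/R)² of I_d. Then B·2πr = μ₀ I_d (r/R)², giving B = μ₀ I_d r/(2πR²) = 6.13×10^-7 T.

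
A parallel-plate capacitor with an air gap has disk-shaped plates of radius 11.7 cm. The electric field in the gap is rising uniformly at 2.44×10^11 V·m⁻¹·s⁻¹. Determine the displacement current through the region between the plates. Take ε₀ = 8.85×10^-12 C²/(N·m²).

0.0929 A

I_d = ε₀ A (dE/dt) = (8.85×10^-12)(0.04301 m²)(2.44×10^11) = 0.0929 A.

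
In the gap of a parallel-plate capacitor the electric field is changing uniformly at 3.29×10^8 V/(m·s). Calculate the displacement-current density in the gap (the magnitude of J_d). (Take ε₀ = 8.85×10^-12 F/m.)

2.91×10^-3 A/m²

J_d = ε₀ dE/dt = (8.85×10^-12)(3.29×10^8) = 2.91×10^-3 A/m².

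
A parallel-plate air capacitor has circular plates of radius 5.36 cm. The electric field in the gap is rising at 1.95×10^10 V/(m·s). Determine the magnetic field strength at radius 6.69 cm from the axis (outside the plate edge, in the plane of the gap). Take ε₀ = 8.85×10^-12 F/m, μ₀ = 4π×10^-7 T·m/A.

4.66×10^-9 T

Through the whole plate area (πR² = 9.026×10^-3 m²), I_d = ε₀ πR² dE/dt = 1.558×10^-3 A.
With r > R the enclosed displacement current is the full I_d; B = μ₀ I_d / (2πr) = 4.66×10^-9 T.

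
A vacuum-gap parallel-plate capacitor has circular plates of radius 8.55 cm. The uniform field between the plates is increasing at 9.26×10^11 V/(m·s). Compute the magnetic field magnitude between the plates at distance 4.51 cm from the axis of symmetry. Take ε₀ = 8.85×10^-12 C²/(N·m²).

Through the whole plate area (πR² = 0.02297 m²), I_d = ε₀ πR² dE/dt = 0.1882 A.
∮B·dl = μ₀ I_d,enc with I_d,enc = I_d r²/R² = 0.05236 A; so B = μ₀ I_d,enc/(2πr) = 2.32×10^-7 T.

2.32×10^-7 T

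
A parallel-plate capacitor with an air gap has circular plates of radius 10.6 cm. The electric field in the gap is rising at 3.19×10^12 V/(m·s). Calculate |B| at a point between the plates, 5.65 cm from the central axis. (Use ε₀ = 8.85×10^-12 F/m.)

Through the whole plate area (πR² = 0.03530 m²), I_d = ε₀ πR² dE/dt = 0.9966 A.
For r < R the Ampère–Maxwell law gives B(2πr) = μ₀ I_d (r²/R²), so B = μ₀ I_d r/(2πR²) = (4π×10^-7)(0.9966)(0.0565)/(2π·0.106²) = 1.00×10^-6 T.

1.00×10^-6 T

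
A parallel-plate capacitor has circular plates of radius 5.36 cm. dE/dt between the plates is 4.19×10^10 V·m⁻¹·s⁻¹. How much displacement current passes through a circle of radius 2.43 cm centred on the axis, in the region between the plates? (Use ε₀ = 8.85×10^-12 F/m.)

I_d = ε₀ dΦ_E/dt = ε₀ πR² (dE/dt) = (8.85×10^-12)(9.026×10^-3)(4.19×10^10) = 3.347×10^-3 A through the full plate area.
The field is uniform, so I_d,enc = I_d (r/R)² = (3.347×10^-3)(2.43/5.36)² = 6.88×10^-4 A.

6.88×10^-4 A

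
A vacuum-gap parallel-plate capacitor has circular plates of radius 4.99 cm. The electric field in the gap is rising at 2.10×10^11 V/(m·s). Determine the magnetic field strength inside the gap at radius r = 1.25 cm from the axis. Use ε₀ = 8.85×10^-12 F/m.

1.46×10^-8 T

Total displacement current: I_d = ε₀(πR²)(dE/dt) = (8.85×10^-12)(7.823×10^-3)(2.10×10^11) = 0.01454 A.
An Ampèrian loop of radius r encloses a fraction (r/R)² of I_d. Then B·2πr = μ₀ I_d (r/R)², giving B = μ₀ I_d r/(2πR²) = 1.46×10^-8 T.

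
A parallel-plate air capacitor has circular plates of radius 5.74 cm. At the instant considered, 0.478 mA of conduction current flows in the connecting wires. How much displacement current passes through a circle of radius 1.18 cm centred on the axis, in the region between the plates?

By continuity the displacement current in the gap matches the conduction current: I_d = 4.78×10^-4 A.
The field is uniform, so I_d,enc = I_d (r/R)² = (4.78×10^-4)(1.18/5.74)² = 2.02×10^-5 A.

2.02×10^-5 A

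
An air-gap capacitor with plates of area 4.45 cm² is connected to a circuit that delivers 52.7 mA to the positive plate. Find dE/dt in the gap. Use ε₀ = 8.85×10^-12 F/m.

1.34×10^13 V/(m·s)

Charge continuity gives I_d = I = 0.0527 A between the plates.
Since I_d = ε₀ A dE/dt, dE/dt = I_d/(ε₀A) = (0.0527)/((8.85×10^-12)(4.45×10^-4)) = 1.34×10^13 V/(m·s).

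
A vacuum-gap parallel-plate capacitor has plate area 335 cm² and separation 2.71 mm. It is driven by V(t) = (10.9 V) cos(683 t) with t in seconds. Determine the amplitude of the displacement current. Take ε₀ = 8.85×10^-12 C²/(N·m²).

8.14×10^-7 A

(dE/dt)_max = V₀ω/d = 2.747×10^6 V/(m·s); ω = 683 rad/s.
I_d,max = ε₀ A (dE/dt)_max = (8.85×10^-12)(0.0335)(2.747×10^6) = 8.14×10^-7 A.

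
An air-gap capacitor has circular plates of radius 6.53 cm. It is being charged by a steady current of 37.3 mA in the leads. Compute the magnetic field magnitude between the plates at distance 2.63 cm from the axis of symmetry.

No conduction current crosses the gap, so I_d there equals the 0.0373 A in the leads.
An Ampèrian loop of radius r encloses a fraction (r/R)² of I_d. Then B·2πr = μ₀ I_d (r/R)², giving B = μ₀ I_d r/(2πR²) = 4.60×10^-8 T.

4.60×10^-8 T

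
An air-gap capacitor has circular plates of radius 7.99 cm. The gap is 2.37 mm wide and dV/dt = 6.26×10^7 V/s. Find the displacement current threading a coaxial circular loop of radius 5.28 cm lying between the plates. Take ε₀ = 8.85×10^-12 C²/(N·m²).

With E = V/d, dE/dt = 2.641×10^10 V/(m·s) and πR² = 0.02006 m², giving I_d = ε₀ πR² dE/dt = 4.689×10^-3 A.
Since J_d is uniform, the enclosed fraction is (r/R)² = 0.4367, giving I_d,enc = 2.05×10^-3 A.

2.05×10^-3 A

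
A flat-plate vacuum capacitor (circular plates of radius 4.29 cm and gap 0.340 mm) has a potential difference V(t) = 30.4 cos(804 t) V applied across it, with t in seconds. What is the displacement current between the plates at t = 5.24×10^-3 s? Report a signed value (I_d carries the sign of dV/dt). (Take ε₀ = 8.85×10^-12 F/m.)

3.23×10^-6 A

C = ε₀A/d = (8.85×10^-12)(5.782×10^-3)/(3.40×10^-4) = 1.505×10^-10 F. dV/dt = V₀ω·−sin(ωt); at ωt = 4.21296 rad this factor is 0.8779.
I_d = C dV/dt = (1.505×10^-10)(30.4)(804)(0.8779) = 3.23×10^-6 A.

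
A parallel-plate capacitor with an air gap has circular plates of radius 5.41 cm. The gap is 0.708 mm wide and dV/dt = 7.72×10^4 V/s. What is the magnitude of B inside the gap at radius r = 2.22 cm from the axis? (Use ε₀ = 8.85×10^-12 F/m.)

I_d = C dV/dt with C = ε₀πR²/d = 1.149×10^-10 F, so I_d = (1.149×10^-10)(7.72×10^4) = 8.870×10^-6 A.
An Ampèrian loop of radius r encloses a fraction (r/R)² of I_d. Then B·2πr = μ₀ I_d (r/R)², giving B = μ₀ I_d r/(2πR²) = 1.35×10^-11 T.

1.35×10^-11 T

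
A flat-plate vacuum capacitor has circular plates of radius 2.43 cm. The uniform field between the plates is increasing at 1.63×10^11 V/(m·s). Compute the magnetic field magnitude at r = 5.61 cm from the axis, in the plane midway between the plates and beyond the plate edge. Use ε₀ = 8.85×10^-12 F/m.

Total displacement current: I_d = ε₀(πR²)(dE/dt) = (8.85×10^-12)(1.855×10^-3)(1.63×10^11) = 2.676×10^-3 A.
Outside the plates the loop encloses all of I_d, so B·2πr = μ₀ I_d and B = 9.54×10^-9 T.

9.54×10^-9 T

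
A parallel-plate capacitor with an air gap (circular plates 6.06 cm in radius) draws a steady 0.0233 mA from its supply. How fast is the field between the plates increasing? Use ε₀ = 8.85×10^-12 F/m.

By continuity, I_d in the gap equals the 0.0233 mA flowing in the wire.
Then dE/dt = I_d/(ε₀A) = 2.28×10^8 V/(m·s).

2.28×10^8 V/(m·s)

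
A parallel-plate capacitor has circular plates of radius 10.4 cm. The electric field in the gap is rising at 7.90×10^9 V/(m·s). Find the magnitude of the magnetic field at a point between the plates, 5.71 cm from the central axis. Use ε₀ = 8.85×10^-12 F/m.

Total displacement current: I_d = ε₀(πR²)(dE/dt) = (8.85×10^-12)(0.03398)(7.90×10^9) = 2.376×10^-3 A.
For r < R the Ampère–Maxwell law gives B(2πr) = μ₀ I_d (r²/R²), so B = μ₀ I_d r/(2πR²) = (4π×10^-7)(2.376×10^-3)(0.0571)/(2π·0.104²) = 2.51×10^-9 T.

2.51×10^-9 T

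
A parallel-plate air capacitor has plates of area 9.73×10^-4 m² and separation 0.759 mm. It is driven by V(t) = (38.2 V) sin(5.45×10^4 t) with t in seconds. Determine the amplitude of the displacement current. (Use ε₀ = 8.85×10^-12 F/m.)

2.36×10^-5 A

(dE/dt)_max = V₀ω/d = 2.743×10^9 V/(m·s); ω = 5.45×10^4 rad/s.
I_d,max = ε₀ A (dE/dt)_max = (8.85×10^-12)(9.73×10^-4)(2.743×10^9) = 2.36×10^-5 A.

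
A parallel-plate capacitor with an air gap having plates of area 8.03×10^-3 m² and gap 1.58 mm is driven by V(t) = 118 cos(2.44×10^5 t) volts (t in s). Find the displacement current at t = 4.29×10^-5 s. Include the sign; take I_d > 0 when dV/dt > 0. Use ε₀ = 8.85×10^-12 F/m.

C = ε₀A/d = (8.85×10^-12)(8.03×10^-3)/(1.58×10^-3) = 4.498×10^-11 F. dV/dt = V₀ω·−sin(ωt); at ωt = 10.4676 rad this factor is 0.8638.
I_d = C dV/dt = (4.498×10^-11)(118)(2.44×10^5)(0.8638) = 1.12×10^-3 A.

1.12×10^-3 A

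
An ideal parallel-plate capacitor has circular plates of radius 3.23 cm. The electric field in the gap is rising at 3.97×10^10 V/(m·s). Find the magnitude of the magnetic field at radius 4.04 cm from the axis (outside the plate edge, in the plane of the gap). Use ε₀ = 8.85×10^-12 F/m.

Through the whole plate area (πR² = 3.278×10^-3 m²), I_d = ε₀ πR² dE/dt = 1.152×10^-3 A.
With r > R the enclosed displacement current is the full I_d; B = μ₀ I_d / (2πr) = 5.70×10^-9 T.

5.70×10^-9 T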